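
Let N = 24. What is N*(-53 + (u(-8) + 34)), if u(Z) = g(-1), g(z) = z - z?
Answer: -456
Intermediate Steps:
g(z) = 0
u(Z) = 0
N*(-53 + (u(-8) + 34)) = 24*(-53 + (0 + 34)) = 24*(-53 + 34) = 24*(-19) = -456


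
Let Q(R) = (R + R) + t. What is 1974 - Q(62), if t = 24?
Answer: 1826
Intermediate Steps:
Q(R) = 24 + 2*R (Q(R) = (R + R) + 24 = 2*R + 24 = 24 + 2*R)
1974 - Q(62) = 1974 - (24 + 2*62) = 1974 - (24 + 124) = 1974 - 1*148 = 1974 - 148 = 1826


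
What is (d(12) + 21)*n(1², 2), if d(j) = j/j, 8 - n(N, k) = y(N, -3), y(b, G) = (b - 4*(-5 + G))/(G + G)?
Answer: 297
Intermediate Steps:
y(b, G) = (20 + b - 4*G)/(2*G) (y(b, G) = (b + (20 - 4*G))/((2*G)) = (20 + b - 4*G)*(1/(2*G)) = (20 + b - 4*G)/(2*G))
n(N, k) = 40/3 + N/6 (n(N, k) = 8 - (20 + N - 4*(-3))/(2*(-3)) = 8 - (-1)*(20 + N + 12)/(2*3) = 8 - (-1)*(32 + N)/(2*3) = 8 - (-16/3 - N/6) = 8 + (16/3 + N/6) = 40/3 + N/6)
d(j) = 1
(d(12) + 21)*n(1², 2) = (1 + 21)*(40/3 + (⅙)*1²) = 22*(40/3 + (⅙)*1) = 22*(40/3 + ⅙) = 22*(27/2) = 297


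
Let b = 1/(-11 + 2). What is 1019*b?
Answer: -1019/9 ≈ -113.22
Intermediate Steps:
b = -⅑ (b = 1/(-9) = -⅑ ≈ -0.11111)
1019*b = 1019*(-⅑) = -1019/9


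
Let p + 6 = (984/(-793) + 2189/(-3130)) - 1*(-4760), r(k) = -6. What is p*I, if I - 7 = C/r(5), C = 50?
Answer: -7863360042/1241045 ≈ -6336.1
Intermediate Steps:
I = -4/3 (I = 7 + 50/(-6) = 7 + 50*(-⅙) = 7 - 25/3 = -4/3 ≈ -1.3333)
p = 11795040063/2482090 (p = -6 + ((984/(-793) + 2189/(-3130)) - 1*(-4760)) = -6 + ((984*(-1/793) + 2189*(-1/3130)) + 4760) = -6 + ((-984/793 - 2189/3130) + 4760) = -6 + (-4815797/2482090 + 4760) = -6 + 11809932603/2482090 = 11795040063/2482090 ≈ 4752.1)
p*I = (11795040063/2482090)*(-4/3) = -7863360042/1241045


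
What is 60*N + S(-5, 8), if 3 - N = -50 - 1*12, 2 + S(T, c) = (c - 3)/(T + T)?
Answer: 7795/2 ≈ 3897.5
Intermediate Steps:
S(T, c) = -2 + (-3 + c)/(2*T) (S(T, c) = -2 + (c - 3)/(T + T) = -2 + (-3 + c)/((2*T)) = -2 + (-3 + c)*(1/(2*T)) = -2 + (-3 + c)/(2*T))
N = 65 (N = 3 - (-50 - 1*12) = 3 - (-50 - 12) = 3 - 1*(-62) = 3 + 62 = 65)
60*N + S(-5, 8) = 60*65 + (1/2)*(-3 + 8 - 4*(-5))/(-5) = 3900 + (1/2)*(-1/5)*(-3 + 8 + 20) = 3900 + (1/2)*(-1/5)*25 = 3900 - 5/2 = 7795/2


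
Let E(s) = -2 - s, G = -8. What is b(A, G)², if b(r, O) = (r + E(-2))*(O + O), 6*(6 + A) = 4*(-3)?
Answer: 16384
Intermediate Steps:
A = -8 (A = -6 + (4*(-3))/6 = -6 + (⅙)*(-12) = -6 - 2 = -8)
b(r, O) = 2*O*r (b(r, O) = (r + (-2 - 1*(-2)))*(O + O) = (r + (-2 + 2))*(2*O) = (r + 0)*(2*O) = r*(2*O) = 2*O*r)
b(A, G)² = (2*(-8)*(-8))² = 128² = 16384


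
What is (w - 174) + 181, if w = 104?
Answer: 111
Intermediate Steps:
(w - 174) + 181 = (104 - 174) + 181 = -70 + 181 = 111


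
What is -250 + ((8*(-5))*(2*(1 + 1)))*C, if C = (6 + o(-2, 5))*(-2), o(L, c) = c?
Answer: 3270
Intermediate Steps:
C = -22 (C = (6 + 5)*(-2) = 11*(-2) = -22)
-250 + ((8*(-5))*(2*(1 + 1)))*C = -250 + ((8*(-5))*(2*(1 + 1)))*(-22) = -250 - 80*2*(-22) = -250 - 40*4*(-22) = -250 - 160*(-22) = -250 + 3520 = 3270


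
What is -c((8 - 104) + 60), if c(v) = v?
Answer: 36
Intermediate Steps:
-c((8 - 104) + 60) = -((8 - 104) + 60) = -(-96 + 60) = -1*(-36) = 36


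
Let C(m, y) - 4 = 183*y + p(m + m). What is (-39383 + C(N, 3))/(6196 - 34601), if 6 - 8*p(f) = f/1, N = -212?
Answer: 31021/22724 ≈ 1.3651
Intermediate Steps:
p(f) = ¾ - f/8 (p(f) = ¾ - f/(8*1) = ¾ - f/8)
C(m, y) = 19/4 + 183*y - m/4 (C(m, y) = 4 + (183*y + (¾ - (m + m)/8)) = 4 + (183*y + (¾ - m/4)) = 4 + (¾ + 183*y - m/4) = 19/4 + 183*y - m/4)
(-39383 + C(N, 3))/(6196 - 34601) = (-39383 + (19/4 + 183*3 - ¼*(-212)))/(6196 - 34601) = (-39383 + (19/4 + 549 + 53))/(-28405) = (-39383 + 2427/4)*(-1/28405) = -155105/4*(-1/28405) = 31021/22724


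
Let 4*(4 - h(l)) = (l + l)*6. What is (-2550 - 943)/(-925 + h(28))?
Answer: 3493/1005 ≈ 3.4756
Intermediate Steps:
h(l) = 4 - 3*l (h(l) = 4 - (l + l)*6/4 = 4 - 2*l*6/4 = 4 - 3*l)
(-2550 - 943)/(-925 + h(28)) = (-2550 - 943)/(-925 + (4 - 3*28)) = -3493/(-925 + (4 - 84)) = -3493/(-925 - 80) = -3493/(-1005) = -3493*(-1/1005) = 3493/1005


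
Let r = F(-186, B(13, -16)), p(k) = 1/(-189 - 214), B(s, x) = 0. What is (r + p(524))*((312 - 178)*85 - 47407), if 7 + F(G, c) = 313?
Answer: -4441508389/403 ≈ -1.1021e+7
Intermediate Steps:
F(G, c) = 306 (F(G, c) = -7 + 313 = 306)
p(k) = -1/403 (p(k) = 1/(-403) = -1/403)
r = 306
(r + p(524))*((312 - 178)*85 - 47407) = (306 - 1/403)*((312 - 178)*85 - 47407) = 123317*(134*85 - 47407)/403 = 123317*(11390 - 47407)/403 = (123317/403)*(-36017) = -4441508389/403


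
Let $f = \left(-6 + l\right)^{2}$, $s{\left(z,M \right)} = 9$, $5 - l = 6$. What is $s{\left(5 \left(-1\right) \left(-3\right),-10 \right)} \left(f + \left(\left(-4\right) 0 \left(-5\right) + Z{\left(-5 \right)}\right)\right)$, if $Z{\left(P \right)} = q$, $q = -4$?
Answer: $405$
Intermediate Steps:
$l = -1$ ($l = 5 - 6 = -1$)
$Z{\left(P \right)} = -4$
$f = 49$ ($f = \left(-6 - 1\right)^{2} = \left(-7\right)^{2} = 49$)
$s{\left(5 \left(-1\right) \left(-3\right),-10 \right)} \left(f + \left(\left(-4\right) 0 \left(-5\right) + Z{\left(-5 \right)}\right)\right) = 9 \left(49 - \left(4 - \left(-4\right) 0 \left(-5\right)\right)\right) = 9 \left(49 + \left(0 \left(-5\right) - 4\right)\right) = 9 \left(49 + \left(0 - 4\right)\right) = 9 \left(49 - 4\right) = 9 \cdot 45 = 405$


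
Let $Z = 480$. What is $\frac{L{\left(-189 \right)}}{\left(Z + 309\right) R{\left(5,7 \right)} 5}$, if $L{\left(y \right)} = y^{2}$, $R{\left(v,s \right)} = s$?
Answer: $\frac{1701}{1315} \approx 1.2935$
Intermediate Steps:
$\frac{L{\left(-189 \right)}}{\left(Z + 309\right) R{\left(5,7 \right)} 5} = \frac{\left(-189\right)^{2}}{\left(480 + 309\right) 7 \cdot 5} = \frac{35721}{789 \cdot 35} = \frac{35721}{27615} = 35721 \cdot \frac{1}{27615} = \frac{1701}{1315}$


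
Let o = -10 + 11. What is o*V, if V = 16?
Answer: 16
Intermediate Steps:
o = 1
o*V = 1*16 = 16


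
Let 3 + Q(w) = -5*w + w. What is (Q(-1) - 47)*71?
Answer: -3266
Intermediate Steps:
Q(w) = -3 - 4*w (Q(w) = -3 + (-5*w + w) = -3 - 4*w)
(Q(-1) - 47)*71 = ((-3 - 4*(-1)) - 47)*71 = ((-3 + 4) - 47)*71 = (1 - 47)*71 = -46*71 = -3266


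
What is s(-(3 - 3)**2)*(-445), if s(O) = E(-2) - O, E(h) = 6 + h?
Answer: -1780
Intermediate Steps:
s(O) = 4 - O (s(O) = (6 - 2) - O = 4 - O)
s(-(3 - 3)**2)*(-445) = (4 - (-1)*(3 - 3)**2)*(-445) = (4 - (-1)*0**2)*(-445) = (4 - (-1)*0)*(-445) = (4 - 1*0)*(-445) = (4 + 0)*(-445) = 4*(-445) = -1780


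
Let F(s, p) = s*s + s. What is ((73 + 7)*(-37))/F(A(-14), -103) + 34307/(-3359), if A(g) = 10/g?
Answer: 48684629/3359 ≈ 14494.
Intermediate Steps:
F(s, p) = s + s**2 (F(s, p) = s**2 + s = s + s**2)
((73 + 7)*(-37))/F(A(-14), -103) + 34307/(-3359) = ((73 + 7)*(-37))/(((10/(-14))*(1 + 10/(-14)))) + 34307/(-3359) = (80*(-37))/(((10*(-1/14))*(1 + 10*(-1/14)))) + 34307*(-1/3359) = -2960*(-7/(5*(1 - 5/7))) - 34307/3359 = -2960/((-5/7*2/7)) - 34307/3359 = -2960/(-10/49) - 34307/3359 = -2960*(-49/10) - 34307/3359 = 14504 - 34307/3359 = 48684629/3359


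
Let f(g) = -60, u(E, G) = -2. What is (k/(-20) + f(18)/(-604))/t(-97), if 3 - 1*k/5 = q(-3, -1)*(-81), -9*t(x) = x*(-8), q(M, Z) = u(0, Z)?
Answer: -216621/468704 ≈ -0.46217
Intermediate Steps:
q(M, Z) = -2
t(x) = 8*x/9 (t(x) = -x*(-8)/9 = -(-8)*x/9 = 8*x/9)
k = -795 (k = 15 - (-10)*(-81) = 15 - 5*162 = 15 - 810 = -795)
(k/(-20) + f(18)/(-604))/t(-97) = (-795/(-20) - 60/(-604))/(((8/9)*(-97))) = (-795*(-1/20) - 60*(-1/604))/(-776/9) = (159/4 + 15/151)*(-9/776) = (24069/604)*(-9/776) = -216621/468704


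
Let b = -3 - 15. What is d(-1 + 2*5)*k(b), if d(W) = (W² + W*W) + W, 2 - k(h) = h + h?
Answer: 6498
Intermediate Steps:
b = -18
k(h) = 2 - 2*h (k(h) = 2 - (h + h) = 2 - 2*h)
d(W) = W + 2*W² (d(W) = (W² + W²) + W = 2*W² + W = W + 2*W²)
d(-1 + 2*5)*k(b) = ((-1 + 2*5)*(1 + 2*(-1 + 2*5)))*(2 - 2*(-18)) = ((-1 + 10)*(1 + 2*(-1 + 10)))*(2 + 36) = (9*(1 + 2*9))*38 = (9*(1 + 18))*38 = (9*19)*38 = 171*38 = 6498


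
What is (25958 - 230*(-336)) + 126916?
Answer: 230154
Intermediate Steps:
(25958 - 230*(-336)) + 126916 = (25958 + 77280) + 126916 = 103238 + 126916 = 230154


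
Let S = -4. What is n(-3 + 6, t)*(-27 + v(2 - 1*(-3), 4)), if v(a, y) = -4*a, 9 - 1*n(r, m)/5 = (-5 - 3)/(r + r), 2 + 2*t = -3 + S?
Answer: -7285/3 ≈ -2428.3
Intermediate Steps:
t = -9/2 (t = -1 + (-3 - 4)/2 = -1 + (1/2)*(-7) = -1 - 7/2 = -9/2 ≈ -4.5000)
n(r, m) = 45 + 20/r (n(r, m) = 45 - 5*(-5 - 3)/(r + r) = 45 - (-40)/(2*r) = 45 - (-40)*1/(2*r) = 45 - (-20)/r = 45 + 20/r)
n(-3 + 6, t)*(-27 + v(2 - 1*(-3), 4)) = (45 + 20/(-3 + 6))*(-27 - 4*(2 - 1*(-3))) = (45 + 20/3)*(-27 - 4*(2 + 3)) = (45 + 20*(1/3))*(-27 - 4*5) = (45 + 20/3)*(-27 - 20) = (155/3)*(-47) = -7285/3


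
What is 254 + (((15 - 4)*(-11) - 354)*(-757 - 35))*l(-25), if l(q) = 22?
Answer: 8276654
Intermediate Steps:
254 + (((15 - 4)*(-11) - 354)*(-757 - 35))*l(-25) = 254 + (((15 - 4)*(-11) - 354)*(-757 - 35))*22 = 254 + ((11*(-11) - 354)*(-792))*22 = 254 + ((-121 - 354)*(-792))*22 = 254 - 475*(-792)*22 = 254 + 376200*22 = 254 + 8276400 = 8276654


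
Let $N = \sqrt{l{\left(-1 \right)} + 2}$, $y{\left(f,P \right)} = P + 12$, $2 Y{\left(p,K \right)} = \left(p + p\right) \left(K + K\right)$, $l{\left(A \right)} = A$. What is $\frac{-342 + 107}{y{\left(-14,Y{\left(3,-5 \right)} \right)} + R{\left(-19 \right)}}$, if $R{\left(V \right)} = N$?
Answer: $\frac{235}{17} \approx 13.824$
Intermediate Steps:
$Y{\left(p,K \right)} = 2 K p$ ($Y{\left(p,K \right)} = \frac{\left(p + p\right) \left(K + K\right)}{2} = \frac{2 p 2 K}{2} = \frac{4 K p}{2} = 2 K p$)
$y{\left(f,P \right)} = 12 + P$
$N = 1$ ($N = \sqrt{-1 + 2} = \sqrt{1} = 1$)
$R{\left(V \right)} = 1$
$\frac{-342 + 107}{y{\left(-14,Y{\left(3,-5 \right)} \right)} + R{\left(-19 \right)}} = \frac{-342 + 107}{\left(12 + 2 \left(-5\right) 3\right) + 1} = - \frac{235}{\left(12 - 30\right) + 1} = - \frac{235}{-18 + 1} = - \frac{235}{-17} = \left(-235\right) \left(- \frac{1}{17}\right) = \frac{235}{17}$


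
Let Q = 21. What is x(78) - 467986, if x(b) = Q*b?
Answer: -466348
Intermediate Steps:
x(b) = 21*b
x(78) - 467986 = 21*78 - 467986 = 1638 - 467986 = -466348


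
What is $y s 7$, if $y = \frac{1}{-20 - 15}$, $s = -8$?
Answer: $\frac{8}{5} \approx 1.6$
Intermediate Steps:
$y = - \frac{1}{35}$ ($y = \frac{1}{-35} = - \frac{1}{35} \approx -0.028571$)
$y s 7 = \left(- \frac{1}{35}\right) \left(-8\right) 7 = \frac{8}{35} \cdot 7 = \frac{8}{5}$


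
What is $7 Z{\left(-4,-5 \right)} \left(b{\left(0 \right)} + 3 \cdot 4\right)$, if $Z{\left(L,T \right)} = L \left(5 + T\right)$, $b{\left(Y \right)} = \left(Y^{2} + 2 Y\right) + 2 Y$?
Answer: $0$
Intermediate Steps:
$b{\left(Y \right)} = Y^{2} + 4 Y$
$7 Z{\left(-4,-5 \right)} \left(b{\left(0 \right)} + 3 \cdot 4\right) = 7 \left(- 4 \left(5 - 5\right)\right) \left(0 \left(4 + 0\right) + 3 \cdot 4\right) = 7 \left(\left(-4\right) 0\right) \left(0 \cdot 4 + 12\right) = 7 \cdot 0 \left(0 + 12\right) = 0 \cdot 12 = 0$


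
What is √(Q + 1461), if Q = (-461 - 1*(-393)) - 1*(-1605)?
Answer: √2998 ≈ 54.754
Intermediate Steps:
Q = 1537 (Q = (-461 + 393) + 1605 = -68 + 1605 = 1537)
√(Q + 1461) = √(1537 + 1461) = √2998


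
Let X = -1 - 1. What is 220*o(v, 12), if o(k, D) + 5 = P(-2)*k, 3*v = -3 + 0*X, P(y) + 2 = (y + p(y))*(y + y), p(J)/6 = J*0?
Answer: -2420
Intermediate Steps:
p(J) = 0 (p(J) = 6*(J*0) = 6*0 = 0)
X = -2
P(y) = -2 + 2*y**2 (P(y) = -2 + (y + 0)*(y + y) = -2 + y*(2*y) = -2 + 2*y**2)
v = -1 (v = (-3 + 0*(-2))/3 = (-3 + 0)/3 = (1/3)*(-3) = -1)
o(k, D) = -5 + 6*k (o(k, D) = -5 + (-2 + 2*(-2)**2)*k = -5 + (-2 + 2*4)*k = -5 + (-2 + 8)*k = -5 + 6*k)
220*o(v, 12) = 220*(-5 + 6*(-1)) = 220*(-5 - 6) = 220*(-11) = -2420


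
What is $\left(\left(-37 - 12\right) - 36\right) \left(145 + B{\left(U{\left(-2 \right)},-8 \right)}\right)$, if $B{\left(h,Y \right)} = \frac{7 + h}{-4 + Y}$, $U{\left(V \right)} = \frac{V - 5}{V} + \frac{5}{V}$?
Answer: $- \frac{36805}{3} \approx -12268.0$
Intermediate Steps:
$U{\left(V \right)} = \frac{5}{V} + \frac{-5 + V}{V}$ ($U{\left(V \right)} = \frac{-5 + V}{V} + \frac{5}{V} = \frac{5}{V} + \frac{-5 + V}{V}$)
$B{\left(h,Y \right)} = \frac{7 + h}{-4 + Y}$
$\left(\left(-37 - 12\right) - 36\right) \left(145 + B{\left(U{\left(-2 \right)},-8 \right)}\right) = \left(\left(-37 - 12\right) - 36\right) \left(145 + \frac{7 + 1}{-4 - 8}\right) = \left(-49 - 36\right) \left(145 + \frac{1}{-12} \cdot 8\right) = - 85 \left(145 - \frac{2}{3}\right) = \left(-85\right) \frac{433}{3} = - \frac{36805}{3}$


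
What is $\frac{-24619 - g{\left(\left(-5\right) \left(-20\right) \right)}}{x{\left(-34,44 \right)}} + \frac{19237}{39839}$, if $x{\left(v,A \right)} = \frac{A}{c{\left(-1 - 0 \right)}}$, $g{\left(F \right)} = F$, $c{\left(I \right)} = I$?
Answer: $\frac{985626669}{1752916} \approx 562.28$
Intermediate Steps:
$x{\left(v,A \right)} = - A$ ($x{\left(v,A \right)} = \frac{A}{-1 - 0} = \frac{A}{-1 + 0} = \frac{A}{-1} = A \left(-1\right) = - A$)
$\frac{-24619 - g{\left(\left(-5\right) \left(-20\right) \right)}}{x{\left(-34,44 \right)}} + \frac{19237}{39839} = \frac{-24619 - \left(-5\right) \left(-20\right)}{\left(-1\right) 44} + \frac{19237}{39839} = \frac{-24619 - 100}{-44} + 19237 \cdot \frac{1}{39839} = \left(-24619 - 100\right) \left(- \frac{1}{44}\right) + \frac{19237}{39839} = \left(-24719\right) \left(- \frac{1}{44}\right) + \frac{19237}{39839} = \frac{24719}{44} + \frac{19237}{39839} = \frac{985626669}{1752916}$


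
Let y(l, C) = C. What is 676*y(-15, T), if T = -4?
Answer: -2704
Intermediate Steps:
676*y(-15, T) = 676*(-4) = -2704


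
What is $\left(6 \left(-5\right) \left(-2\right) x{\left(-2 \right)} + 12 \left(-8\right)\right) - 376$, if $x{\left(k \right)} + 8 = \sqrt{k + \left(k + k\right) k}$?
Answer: $-952 + 60 \sqrt{6} \approx -805.03$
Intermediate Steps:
$x{\left(k \right)} = -8 + \sqrt{k + 2 k^{2}}$ ($x{\left(k \right)} = -8 + \sqrt{k + \left(k + k\right) k} = -8 + \sqrt{k + 2 k k} = -8 + \sqrt{k + 2 k^{2}}$)
$\left(6 \left(-5\right) \left(-2\right) x{\left(-2 \right)} + 12 \left(-8\right)\right) - 376 = \left(6 \left(-5\right) \left(-2\right) \left(-8 + \sqrt{- 2 \left(1 + 2 \left(-2\right)\right)}\right) + 12 \left(-8\right)\right) - 376 = \left(6 \cdot 10 \left(-8 + \sqrt{- 2 \left(1 - 4\right)}\right) - 96\right) - 376 = \left(6 \cdot 10 \left(-8 + \sqrt{\left(-2\right) \left(-3\right)}\right) - 96\right) - 376 = \left(6 \cdot 10 \left(-8 + \sqrt{6}\right) - 96\right) - 376 = \left(6 \left(-80 + 10 \sqrt{6}\right) - 96\right) - 376 = \left(\left(-480 + 60 \sqrt{6}\right) - 96\right) - 376 = \left(-576 + 60 \sqrt{6}\right) - 376 = -952 + 60 \sqrt{6}$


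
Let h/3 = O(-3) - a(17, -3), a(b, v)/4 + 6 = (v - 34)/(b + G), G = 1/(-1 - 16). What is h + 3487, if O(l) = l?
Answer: 85829/24 ≈ 3576.2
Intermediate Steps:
G = -1/17 (G = 1/(-17) = -1/17 ≈ -0.058824)
a(b, v) = -24 + 4*(-34 + v)/(-1/17 + b) (a(b, v) = -24 + 4*((v - 34)/(b - 1/17)) = -24 + 4*((-34 + v)/(-1/17 + b)) = -24 + 4*(-34 + v)/(-1/17 + b))
h = 2141/24 (h = 3*(-3 - 4*(-572 - 102*17 + 17*(-3))/(-1 + 17*17)) = 3*(-3 - 4*(-572 - 1734 - 51)/(-1 + 289)) = 3*(-3 - 4*(-2357)/288) = 3*(-3 - 1*(-2357/72)) = 3*(-3 + 2357/72) = 3*(2141/72) = 2141/24 ≈ 89.208)
h + 3487 = 2141/24 + 3487 = 85829/24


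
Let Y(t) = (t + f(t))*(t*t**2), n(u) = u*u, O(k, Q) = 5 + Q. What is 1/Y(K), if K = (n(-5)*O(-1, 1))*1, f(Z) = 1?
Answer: 1/509625000 ≈ 1.9622e-9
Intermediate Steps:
n(u) = u**2
K = 150 (K = ((-5)**2*(5 + 1))*1 = (25*6)*1 = 150*1 = 150)
Y(t) = t**3*(1 + t) (Y(t) = (t + 1)*(t*t**2) = (1 + t)*t**3 = t**3*(1 + t))
1/Y(K) = 1/(150**3*(1 + 150)) = 1/(3375000*151) = 1/509625000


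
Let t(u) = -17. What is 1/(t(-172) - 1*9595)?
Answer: -1/9612 ≈ -0.00010404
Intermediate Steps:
1/(t(-172) - 1*9595) = 1/(-17 - 1*9595) = 1/(-17 - 9595) = 1/(-9612) = -1/9612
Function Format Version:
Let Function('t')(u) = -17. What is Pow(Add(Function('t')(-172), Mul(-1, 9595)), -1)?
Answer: Rational(-1, 9612) ≈ -0.00010404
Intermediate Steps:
Pow(Add(Function('t')(-172), Mul(-1, 9595)), -1) = Pow(Add(-17, Mul(-1, 9595)), -1) = Pow(Add(-17, -9595), -1) = Pow(-9612, -1) = Rational(-1, 9612)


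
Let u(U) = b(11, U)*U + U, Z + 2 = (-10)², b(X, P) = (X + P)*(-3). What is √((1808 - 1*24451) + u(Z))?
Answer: I*√54591 ≈ 233.65*I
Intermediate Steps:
b(X, P) = -3*P - 3*X (b(X, P) = (P + X)*(-3) = -3*P - 3*X)
Z = 98 (Z = -2 + (-10)² = -2 + 100 = 98)
u(U) = U + U*(-33 - 3*U) (u(U) = (-3*U - 3*11)*U + U = (-3*U - 33)*U + U = (-33 - 3*U)*U + U = U*(-33 - 3*U) + U = U + U*(-33 - 3*U))
√((1808 - 1*24451) + u(Z)) = √((1808 - 1*24451) - 1*98*(32 + 3*98)) = √((1808 - 24451) - 1*98*(32 + 294)) = √(-22643 - 1*98*326) = √(-22643 - 31948) = √(-54591) = I*√54591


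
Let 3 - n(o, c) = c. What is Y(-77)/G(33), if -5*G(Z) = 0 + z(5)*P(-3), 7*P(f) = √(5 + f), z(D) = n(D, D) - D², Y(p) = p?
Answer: -2695*√2/54 ≈ -70.580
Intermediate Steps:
n(o, c) = 3 - c
z(D) = 3 - D - D² (z(D) = (3 - D) - D² = 3 - D - D²)
P(f) = √(5 + f)/7
G(Z) = 27*√2/35 (G(Z) = -(0 + (3 - 1*5 - 1*5²)*(√(5 - 3)/7))/5 = -(0 + (3 - 5 - 1*25)*(√2/7))/5 = -(0 + (3 - 5 - 25)*(√2/7))/5 = -(0 - 27*√2/7)/5 = -(-27)*√2/35 = 27*√2/35)
Y(-77)/G(33) = -77*35*√2/54 = -2695*√2/54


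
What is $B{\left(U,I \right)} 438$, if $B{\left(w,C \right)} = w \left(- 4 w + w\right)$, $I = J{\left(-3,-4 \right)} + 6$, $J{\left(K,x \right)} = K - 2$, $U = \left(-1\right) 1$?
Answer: $-1314$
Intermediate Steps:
$U = -1$
$J{\left(K,x \right)} = -2 + K$ ($J{\left(K,x \right)} = K - 2 = -2 + K$)
$I = 1$ ($I = \left(-2 - 3\right) + 6 = -5 + 6 = 1$)
$B{\left(w,C \right)} = - 3 w^{2}$ ($B{\left(w,C \right)} = w \left(- 3 w\right) = - 3 w^{2}$)
$B{\left(U,I \right)} 438 = - 3 \left(-1\right)^{2} \cdot 438 = \left(-3\right) 1 \cdot 438 = \left(-3\right) 438 = -1314$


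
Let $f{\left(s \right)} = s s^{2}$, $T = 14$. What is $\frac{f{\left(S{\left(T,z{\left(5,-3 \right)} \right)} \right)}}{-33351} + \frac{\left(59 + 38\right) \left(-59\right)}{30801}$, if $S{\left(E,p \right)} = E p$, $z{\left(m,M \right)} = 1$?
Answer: $- \frac{30598413}{114138239} \approx -0.26808$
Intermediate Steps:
$f{\left(s \right)} = s^{3}$
$\frac{f{\left(S{\left(T,z{\left(5,-3 \right)} \right)} \right)}}{-33351} + \frac{\left(59 + 38\right) \left(-59\right)}{30801} = \frac{\left(14 \cdot 1\right)^{3}}{-33351} + \frac{\left(59 + 38\right) \left(-59\right)}{30801} = 14^{3} \left(- \frac{1}{33351}\right) + 97 \left(-59\right) \frac{1}{30801} = 2744 \left(- \frac{1}{33351}\right) - \frac{5723}{30801} = - \frac{2744}{33351} - \frac{5723}{30801} = - \frac{30598413}{114138239}$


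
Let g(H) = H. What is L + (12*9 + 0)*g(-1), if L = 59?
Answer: -49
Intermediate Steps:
L + (12*9 + 0)*g(-1) = 59 + (12*9 + 0)*(-1) = 59 + (108 + 0)*(-1) = 59 + 108*(-1) = 59 - 108 = -49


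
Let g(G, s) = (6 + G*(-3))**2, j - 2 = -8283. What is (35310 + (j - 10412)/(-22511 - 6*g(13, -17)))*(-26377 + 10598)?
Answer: -16182905208897/29045 ≈ -5.5717e+8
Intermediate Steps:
j = -8281 (j = 2 - 8283 = -8281)
g(G, s) = (6 - 3*G)**2
(35310 + (j - 10412)/(-22511 - 6*g(13, -17)))*(-26377 + 10598) = (35310 + (-8281 - 10412)/(-22511 - 54*(-2 + 13)**2))*(-26377 + 10598) = (35310 - 18693/(-22511 - 54*11**2))*(-15779) = (35310 - 18693/(-22511 - 54*121))*(-15779) = (35310 - 18693/(-22511 - 6*1089))*(-15779) = (35310 - 18693/(-22511 - 6534))*(-15779) = (35310 - 18693/(-29045))*(-15779) = (35310 - 18693*(-1/29045))*(-15779) = (35310 + 18693/29045)*(-15779) = (1025597643/29045)*(-15779) = -16182905208897/29045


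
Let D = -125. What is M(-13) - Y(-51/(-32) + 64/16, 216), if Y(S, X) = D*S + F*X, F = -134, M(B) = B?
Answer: 948167/32 ≈ 29630.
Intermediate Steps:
Y(S, X) = -134*X - 125*S (Y(S, X) = -125*S - 134*X = -134*X - 125*S)
M(-13) - Y(-51/(-32) + 64/16, 216) = -13 - (-134*216 - 125*(-51/(-32) + 64/16)) = -13 - (-28944 - 125*(-51*(-1/32) + 64*(1/16))) = -13 - (-28944 - 125*(51/32 + 4)) = -13 - (-28944 - 125*179/32) = -13 - (-28944 - 22375/32) = -13 - 1*(-948583/32) = -13 + 948583/32 = 948167/32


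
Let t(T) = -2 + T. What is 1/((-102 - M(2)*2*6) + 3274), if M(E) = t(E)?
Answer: 1/3172 ≈ 0.00031526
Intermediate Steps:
M(E) = -2 + E
1/((-102 - M(2)*2*6) + 3274) = 1/((-102 - (-2 + 2)*2*6) + 3274) = 1/((-102 - 0*2*6) + 3274) = 1/((-102 - 0*6) + 3274) = 1/((-102 - 1*0) + 3274) = 1/((-102 + 0) + 3274) = 1/(-102 + 3274) = 1/3172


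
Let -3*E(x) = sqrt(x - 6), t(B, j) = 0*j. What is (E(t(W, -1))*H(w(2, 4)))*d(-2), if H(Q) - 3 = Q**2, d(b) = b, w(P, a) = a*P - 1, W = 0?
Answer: 104*I*sqrt(6)/3 ≈ 84.916*I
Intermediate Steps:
w(P, a) = -1 + P*a (w(P, a) = P*a - 1 = -1 + P*a)
t(B, j) = 0
H(Q) = 3 + Q**2
E(x) = -sqrt(-6 + x)/3 (E(x) = -sqrt(x - 6)/3 = -sqrt(-6 + x)/3)
(E(t(W, -1))*H(w(2, 4)))*d(-2) = ((-sqrt(-6 + 0)/3)*(3 + (-1 + 2*4)**2))*(-2) = ((-I*sqrt(6)/3)*(3 + (-1 + 8)**2))*(-2) = ((-I*sqrt(6)/3)*(3 + 7**2))*(-2) = ((-I*sqrt(6)/3)*(3 + 49))*(-2) = (-I*sqrt(6)/3*52)*(-2) = -52*I*sqrt(6)/3*(-2) = 104*I*sqrt(6)/3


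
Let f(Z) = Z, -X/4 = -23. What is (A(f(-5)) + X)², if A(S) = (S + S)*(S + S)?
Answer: 36864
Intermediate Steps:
X = 92 (X = -4*(-23) = 92)
A(S) = 4*S² (A(S) = (2*S)*(2*S) = 4*S²)
(A(f(-5)) + X)² = (4*(-5)² + 92)² = (4*25 + 92)² = (100 + 92)² = 192² = 36864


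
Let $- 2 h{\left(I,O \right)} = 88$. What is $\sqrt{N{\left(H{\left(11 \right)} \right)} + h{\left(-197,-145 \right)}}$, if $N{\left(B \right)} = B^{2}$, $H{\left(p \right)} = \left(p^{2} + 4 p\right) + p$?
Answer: $2 \sqrt{7733} \approx 175.88$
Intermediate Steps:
$H{\left(p \right)} = p^{2} + 5 p$
$h{\left(I,O \right)} = -44$ ($h{\left(I,O \right)} = \left(- \frac{1}{2}\right) 88 = -44$)
$\sqrt{N{\left(H{\left(11 \right)} \right)} + h{\left(-197,-145 \right)}} = \sqrt{\left(11 \left(5 + 11\right)\right)^{2} - 44} = \sqrt{\left(11 \cdot 16\right)^{2} - 44} = \sqrt{176^{2} - 44} = \sqrt{30976 - 44} = \sqrt{30932} = 2 \sqrt{7733}$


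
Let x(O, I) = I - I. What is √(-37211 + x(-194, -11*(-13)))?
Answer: I*√37211 ≈ 192.9*I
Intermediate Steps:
x(O, I) = 0
√(-37211 + x(-194, -11*(-13))) = √(-37211 + 0) = √(-37211) = I*√37211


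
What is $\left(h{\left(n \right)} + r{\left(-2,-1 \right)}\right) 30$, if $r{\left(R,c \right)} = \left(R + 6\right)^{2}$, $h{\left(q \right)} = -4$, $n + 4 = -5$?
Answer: $360$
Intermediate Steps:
$n = -9$ ($n = -4 - 5 = -9$)
$r{\left(R,c \right)} = \left(6 + R\right)^{2}$
$\left(h{\left(n \right)} + r{\left(-2,-1 \right)}\right) 30 = \left(-4 + \left(6 - 2\right)^{2}\right) 30 = \left(-4 + 4^{2}\right) 30 = \left(-4 + 16\right) 30 = 12 \cdot 30 = 360$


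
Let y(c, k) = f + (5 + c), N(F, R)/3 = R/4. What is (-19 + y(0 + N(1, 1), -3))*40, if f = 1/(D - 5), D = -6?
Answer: -5870/11 ≈ -533.64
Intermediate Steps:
N(F, R) = 3*R/4 (N(F, R) = 3*(R/4) = 3*R/4)
f = -1/11 (f = 1/(-6 - 5) = 1/(-11) = -1/11 ≈ -0.090909)
y(c, k) = 54/11 + c (y(c, k) = -1/11 + (5 + c) = 54/11 + c)
(-19 + y(0 + N(1, 1), -3))*40 = (-19 + (54/11 + (0 + (¾)*1)))*40 = (-19 + (54/11 + (0 + ¾)))*40 = (-19 + (54/11 + ¾))*40 = (-19 + 249/44)*40 = -587/44*40 = -5870/11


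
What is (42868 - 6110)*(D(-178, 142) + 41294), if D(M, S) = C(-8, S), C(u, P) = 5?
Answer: 1518068642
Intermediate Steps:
D(M, S) = 5
(42868 - 6110)*(D(-178, 142) + 41294) = (42868 - 6110)*(5 + 41294) = 36758*41299 = 1518068642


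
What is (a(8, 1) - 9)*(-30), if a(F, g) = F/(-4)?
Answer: 330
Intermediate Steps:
a(F, g) = -F/4 (a(F, g) = F*(-¼) = -F/4)
(a(8, 1) - 9)*(-30) = (-¼*8 - 9)*(-30) = (-2 - 9)*(-30) = -11*(-30) = 330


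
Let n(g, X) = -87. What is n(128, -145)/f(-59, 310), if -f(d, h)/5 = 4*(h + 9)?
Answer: 3/220 ≈ 0.013636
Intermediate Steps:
f(d, h) = -180 - 20*h (f(d, h) = -20*(h + 9) = -20*(9 + h) = -5*(36 + 4*h) = -180 - 20*h)
n(128, -145)/f(-59, 310) = -87/(-180 - 20*310) = -87/(-180 - 6200) = -87/(-6380) = -87*(-1/6380) = 3/220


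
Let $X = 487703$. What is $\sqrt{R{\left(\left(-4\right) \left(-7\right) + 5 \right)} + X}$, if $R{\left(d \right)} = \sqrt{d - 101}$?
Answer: $\sqrt{487703 + 2 i \sqrt{17}} \approx 698.36 + 0.006 i$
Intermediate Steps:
$R{\left(d \right)} = \sqrt{-101 + d}$
$\sqrt{R{\left(\left(-4\right) \left(-7\right) + 5 \right)} + X} = \sqrt{\sqrt{-101 + \left(\left(-4\right) \left(-7\right) + 5\right)} + 487703} = \sqrt{\sqrt{-101 + \left(28 + 5\right)} + 487703} = \sqrt{\sqrt{-101 + 33} + 487703} = \sqrt{\sqrt{-68} + 487703} = \sqrt{2 i \sqrt{17} + 487703} = \sqrt{487703 + 2 i \sqrt{17}}$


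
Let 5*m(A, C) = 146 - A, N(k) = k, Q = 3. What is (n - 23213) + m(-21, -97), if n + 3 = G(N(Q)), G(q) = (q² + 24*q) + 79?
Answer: -115113/5 ≈ -23023.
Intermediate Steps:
G(q) = 79 + q² + 24*q
m(A, C) = 146/5 - A/5 (m(A, C) = (146 - A)/5 = 146/5 - A/5)
n = 157 (n = -3 + (79 + 3² + 24*3) = -3 + (79 + 9 + 72) = -3 + 160 = 157)
(n - 23213) + m(-21, -97) = (157 - 23213) + (146/5 - ⅕*(-21)) = -23056 + (146/5 + 21/5) = -23056 + 167/5 = -115113/5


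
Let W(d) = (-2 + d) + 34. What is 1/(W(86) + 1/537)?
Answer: 537/63367 ≈ 0.0084744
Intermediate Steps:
W(d) = 32 + d
1/(W(86) + 1/537) = 1/((32 + 86) + 1/537) = 1/(118 + 1/537) = 1/(63367/537) = 537/63367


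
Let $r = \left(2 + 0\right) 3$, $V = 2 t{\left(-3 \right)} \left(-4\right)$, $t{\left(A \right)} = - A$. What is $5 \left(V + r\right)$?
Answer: $-90$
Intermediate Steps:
$V = -24$ ($V = 2 \left(\left(-1\right) \left(-3\right)\right) \left(-4\right) = 2 \cdot 3 \left(-4\right) = 6 \left(-4\right) = -24$)
$r = 6$ ($r = 2 \cdot 3 = 6$)
$5 \left(V + r\right) = 5 \left(-24 + 6\right) = 5 \left(-18\right) = -90$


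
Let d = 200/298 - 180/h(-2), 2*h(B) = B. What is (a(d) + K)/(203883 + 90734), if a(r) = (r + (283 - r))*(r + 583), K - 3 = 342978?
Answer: 83305890/43897933 ≈ 1.8977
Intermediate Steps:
K = 342981 (K = 3 + 342978 = 342981)
h(B) = B/2
d = 26920/149 (d = 200/298 - 180/((½)*(-2)) = 200*(1/298) - 180/(-1) = 100/149 - 180*(-1) = 100/149 + 180 = 26920/149 ≈ 180.67)
a(r) = 164989 + 283*r (a(r) = 283*(583 + r) = 164989 + 283*r)
(a(d) + K)/(203883 + 90734) = ((164989 + 283*(26920/149)) + 342981)/(203883 + 90734) = ((164989 + 7618360/149) + 342981)/294617 = (32201721/149 + 342981)*(1/294617) = (83305890/149)*(1/294617) = 83305890/43897933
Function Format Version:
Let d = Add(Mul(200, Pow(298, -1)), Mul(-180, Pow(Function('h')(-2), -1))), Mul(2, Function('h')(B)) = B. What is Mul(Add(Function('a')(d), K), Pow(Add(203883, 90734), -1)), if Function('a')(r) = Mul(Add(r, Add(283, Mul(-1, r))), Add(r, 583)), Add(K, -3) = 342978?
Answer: Rational(83305890, 43897933) ≈ 1.8977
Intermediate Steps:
K = 342981 (K = Add(3, 342978) = 342981)
Function('h')(B) = Mul(Rational(1, 2), B)
d = Rational(26920, 149) (d = Add(Mul(200, Pow(298, -1)), Mul(-180, Pow(Mul(Rational(1, 2), -2), -1))) = Add(Mul(200, Rational(1, 298)), Mul(-180, Pow(-1, -1))) = Add(Rational(100, 149), Mul(-180, -1)) = Add(Rational(100, 149), 180) = Rational(26920, 149) ≈ 180.67)
Function('a')(r) = Add(164989, Mul(283, r)) (Function('a')(r) = Mul(283, Add(583, r)) = Add(164989, Mul(283, r)))
Mul(Add(Function('a')(d), K), Pow(Add(203883, 90734), -1)) = Mul(Add(Add(164989, Mul(283, Rational(26920, 149))), 342981), Pow(Add(203883, 90734), -1)) = Mul(Add(Add(164989, Rational(7618360, 149)), 342981), Pow(294617, -1)) = Mul(Add(Rational(32201721, 149), 342981), Rational(1, 294617)) = Mul(Rational(83305890, 149), Rational(1, 294617)) = Rational(83305890, 43897933)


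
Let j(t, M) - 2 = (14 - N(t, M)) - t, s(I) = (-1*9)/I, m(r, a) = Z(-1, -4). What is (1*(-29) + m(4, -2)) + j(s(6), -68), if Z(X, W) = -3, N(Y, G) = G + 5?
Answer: 97/2 ≈ 48.500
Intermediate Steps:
N(Y, G) = 5 + G
m(r, a) = -3
s(I) = -9/I
j(t, M) = 11 - M - t (j(t, M) = 2 + ((14 - (5 + M)) - t) = 2 + ((14 + (-5 - M)) - t) = 2 + ((9 - M) - t) = 2 + (9 - M - t) = 11 - M - t)
(1*(-29) + m(4, -2)) + j(s(6), -68) = (1*(-29) - 3) + (11 - 1*(-68) - (-9)/6) = (-29 - 3) + (11 + 68 - (-9)/6) = -32 + (11 + 68 - 1*(-3/2)) = -32 + (11 + 68 + 3/2) = -32 + 161/2 = 97/2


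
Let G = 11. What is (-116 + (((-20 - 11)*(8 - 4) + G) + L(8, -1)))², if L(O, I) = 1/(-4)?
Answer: 840889/16 ≈ 52556.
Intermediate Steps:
L(O, I) = -¼
(-116 + (((-20 - 11)*(8 - 4) + G) + L(8, -1)))² = (-116 + (((-20 - 11)*(8 - 4) + 11) - ¼))² = (-116 + ((-31*4 + 11) - ¼))² = (-116 + ((-124 + 11) - ¼))² = (-116 + (-113 - ¼))² = (-116 - 453/4)² = (-917/4)² = 840889/16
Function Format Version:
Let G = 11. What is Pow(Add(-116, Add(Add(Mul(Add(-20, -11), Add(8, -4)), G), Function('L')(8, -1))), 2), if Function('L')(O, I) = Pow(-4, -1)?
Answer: Rational(840889, 16) ≈ 52556.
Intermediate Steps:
Function('L')(O, I) = Rational(-1, 4)
Pow(Add(-116, Add(Add(Mul(Add(-20, -11), Add(8, -4)), G), Function('L')(8, -1))), 2) = Pow(Add(-116, Add(Add(Mul(Add(-20, -11), Add(8, -4)), 11), Rational(-1, 4))), 2) = Pow(Add(-116, Add(Add(Mul(-31, 4), 11), Rational(-1, 4))), 2) = Pow(Add(-116, Add(Add(-124, 11), Rational(-1, 4))), 2) = Pow(Add(-116, Add(-113, Rational(-1, 4))), 2) = Pow(Add(-116, Rational(-453, 4)), 2) = Pow(Rational(-917, 4), 2) = Rational(840889, 16)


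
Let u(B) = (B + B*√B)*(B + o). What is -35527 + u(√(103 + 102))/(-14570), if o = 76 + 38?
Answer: -103525719/2914 - 57*√205/7285 - 57*205^(¾)/7285 - 41*205^(¼)/2914 ≈ -35528.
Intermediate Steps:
o = 114
u(B) = (114 + B)*(B + B^(3/2)) (u(B) = (B + B*√B)*(B + 114) = (B + B^(3/2))*(114 + B) = (114 + B)*(B + B^(3/2)))
-35527 + u(√(103 + 102))/(-14570) = -35527 + ((√(103 + 102))² + (√(103 + 102))^(5/2) + 114*√(103 + 102) + 114*(√(103 + 102))^(3/2))/(-14570) = -35527 + ((√205)² + (√205)^(5/2) + 114*√205 + 114*(√205)^(3/2))*(-1/14570) = -35527 + (205 + 205*205^(¼) + 114*√205 + 114*205^(¾))*(-1/14570) = -35527 + (205 + 114*√205 + 114*205^(¾) + 205*205^(¼))*(-1/14570) = -35527 + (-41/2914 - 57*√205/7285 - 57*205^(¾)/7285 - 41*205^(¼)/2914) = -103525719/2914 - 57*√205/7285 - 57*205^(¾)/7285 - 41*205^(¼)/2914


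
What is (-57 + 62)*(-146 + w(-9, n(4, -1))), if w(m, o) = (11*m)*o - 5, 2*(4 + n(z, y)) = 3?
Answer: 965/2 ≈ 482.50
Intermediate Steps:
n(z, y) = -5/2 (n(z, y) = -4 + (1/2)*3 = -4 + 3/2 = -5/2)
w(m, o) = -5 + 11*m*o (w(m, o) = 11*m*o - 5 = -5 + 11*m*o)
(-57 + 62)*(-146 + w(-9, n(4, -1))) = (-57 + 62)*(-146 + (-5 + 11*(-9)*(-5/2))) = 5*(-146 + (-5 + 495/2)) = 5*(-146 + 485/2) = 5*(193/2) = 965/2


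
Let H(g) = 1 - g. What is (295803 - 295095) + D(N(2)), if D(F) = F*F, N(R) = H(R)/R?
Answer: 2833/4 ≈ 708.25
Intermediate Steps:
N(R) = (1 - R)/R
D(F) = F**2
(295803 - 295095) + D(N(2)) = (295803 - 295095) + ((1 - 1*2)/2)**2 = 708 + ((1 - 2)/2)**2 = 708 + ((1/2)*(-1))**2 = 708 + (-1/2)**2 = 708 + 1/4 = 2833/4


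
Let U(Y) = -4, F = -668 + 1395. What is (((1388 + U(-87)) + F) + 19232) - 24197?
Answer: -2854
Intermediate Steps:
F = 727
(((1388 + U(-87)) + F) + 19232) - 24197 = (((1388 - 4) + 727) + 19232) - 24197 = ((1384 + 727) + 19232) - 24197 = (2111 + 19232) - 24197 = 21343 - 24197 = -2854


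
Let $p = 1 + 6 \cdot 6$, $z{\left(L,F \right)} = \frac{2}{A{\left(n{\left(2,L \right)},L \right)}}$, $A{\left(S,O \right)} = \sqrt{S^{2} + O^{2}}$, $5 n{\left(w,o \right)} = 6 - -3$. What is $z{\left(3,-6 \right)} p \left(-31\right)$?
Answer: $- \frac{5735 \sqrt{34}}{51} \approx -655.7$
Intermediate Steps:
$n{\left(w,o \right)} = \frac{9}{5}$ ($n{\left(w,o \right)} = \frac{6 - -3}{5} = \frac{6 + 3}{5} = \frac{1}{5} \cdot 9 = \frac{9}{5}$)
$A{\left(S,O \right)} = \sqrt{O^{2} + S^{2}}$
$z{\left(L,F \right)} = \frac{2}{\sqrt{\frac{81}{25} + L^{2}}}$ ($z{\left(L,F \right)} = \frac{2}{\sqrt{L^{2} + \left(\frac{9}{5}\right)^{2}}} = \frac{2}{\sqrt{L^{2} + \frac{81}{25}}} = \frac{2}{\sqrt{\frac{81}{25} + L^{2}}}$)
$p = 37$ ($p = 1 + 36 = 37$)
$z{\left(3,-6 \right)} p \left(-31\right) = \frac{10}{\sqrt{81 + 25 \cdot 3^{2}}} \cdot 37 \left(-31\right) = \frac{10}{\sqrt{81 + 25 \cdot 9}} \cdot 37 \left(-31\right) = \frac{10}{\sqrt{81 + 225}} \cdot 37 \left(-31\right) = \frac{10}{3 \sqrt{34}} \cdot 37 \left(-31\right) = 10 \frac{\sqrt{34}}{102} \cdot 37 \left(-31\right) = \frac{5 \sqrt{34}}{51} \cdot 37 \left(-31\right) = \frac{185 \sqrt{34}}{51} \left(-31\right) = - \frac{5735 \sqrt{34}}{51}$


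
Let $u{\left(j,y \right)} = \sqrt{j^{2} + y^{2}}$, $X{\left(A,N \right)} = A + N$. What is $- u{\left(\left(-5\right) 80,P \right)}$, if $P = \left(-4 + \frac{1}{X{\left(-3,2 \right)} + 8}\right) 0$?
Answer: $-400$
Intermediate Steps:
$P = 0$ ($P = \left(-4 + \frac{1}{\left(-3 + 2\right) + 8}\right) 0 = \left(-4 + \frac{1}{-1 + 8}\right) 0 = \left(-4 + \frac{1}{7}\right) 0 = \left(- \frac{27}{7}\right) 0 = 0$)
$- u{\left(\left(-5\right) 80,P \right)} = - \sqrt{\left(\left(-5\right) 80\right)^{2} + 0^{2}} = - \sqrt{\left(-400\right)^{2} + 0} = - \sqrt{160000 + 0} = - \sqrt{160000} = \left(-1\right) 400 = -400$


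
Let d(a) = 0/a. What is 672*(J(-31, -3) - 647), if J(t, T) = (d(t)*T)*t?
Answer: -434784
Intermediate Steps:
d(a) = 0
J(t, T) = 0 (J(t, T) = (0*T)*t = 0*t = 0)
672*(J(-31, -3) - 647) = 672*(0 - 647) = 672*(-647) = -434784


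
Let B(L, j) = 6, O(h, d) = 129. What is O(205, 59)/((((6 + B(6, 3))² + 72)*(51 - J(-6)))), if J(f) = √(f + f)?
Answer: 731/62712 + 43*I*√3/94068 ≈ 0.011656 + 0.00079175*I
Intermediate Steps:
J(f) = √2*√f (J(f) = √(2*f) = √2*√f)
O(205, 59)/((((6 + B(6, 3))² + 72)*(51 - J(-6)))) = 129/((((6 + 6)² + 72)*(51 - √2*√(-6)))) = 129/(((12² + 72)*(51 - √2*I*√6))) = 129/(((144 + 72)*(51 - 2*I*√3))) = 129/((216*(51 - 2*I*√3))) = 129/(11016 - 432*I*√3)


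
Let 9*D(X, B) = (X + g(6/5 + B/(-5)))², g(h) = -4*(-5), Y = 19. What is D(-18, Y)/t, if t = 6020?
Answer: 1/13545 ≈ 7.3828e-5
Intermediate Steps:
g(h) = 20
D(X, B) = (20 + X)²/9 (D(X, B) = (X + 20)²/9 = (20 + X)²/9)
D(-18, Y)/t = ((20 - 18)²/9)/6020 = ((⅑)*2²)*(1/6020) = ((⅑)*4)*(1/6020) = (4/9)*(1/6020) = 1/13545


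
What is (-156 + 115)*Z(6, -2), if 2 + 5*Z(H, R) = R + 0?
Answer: 164/5 ≈ 32.800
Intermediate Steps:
Z(H, R) = -⅖ + R/5 (Z(H, R) = -⅖ + (R + 0)/5 = -⅖ + R/5)
(-156 + 115)*Z(6, -2) = (-156 + 115)*(-⅖ + (⅕)*(-2)) = -41*(-⅖ - ⅖) = -41*(-⅘) = 164/5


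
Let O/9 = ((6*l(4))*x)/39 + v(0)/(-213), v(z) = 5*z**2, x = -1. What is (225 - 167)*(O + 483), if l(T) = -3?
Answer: 367314/13 ≈ 28255.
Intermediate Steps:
O = 54/13 (O = 9*(((6*(-3))*(-1))/39 + (5*0**2)/(-213)) = 9*(-18*(-1)*(1/39) + (5*0)*(-1/213)) = 9*(18*(1/39) + 0*(-1/213)) = 9*(6/13 + 0) = 9*(6/13) = 54/13 ≈ 4.1538)
(225 - 167)*(O + 483) = (225 - 167)*(54/13 + 483) = 58*(6333/13) = 367314/13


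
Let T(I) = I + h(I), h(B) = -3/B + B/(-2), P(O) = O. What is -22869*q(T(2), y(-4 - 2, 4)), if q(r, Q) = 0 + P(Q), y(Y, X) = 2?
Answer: -45738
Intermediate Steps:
h(B) = -3/B - B/2 (h(B) = -3/B + B*(-½) = -3/B - B/2)
T(I) = I/2 - 3/I (T(I) = I + (-3/I - I/2) = I/2 - 3/I)
q(r, Q) = Q (q(r, Q) = 0 + Q = Q)
-22869*q(T(2), y(-4 - 2, 4)) = -22869*2 = -45738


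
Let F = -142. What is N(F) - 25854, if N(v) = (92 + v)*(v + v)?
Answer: -11654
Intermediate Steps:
N(v) = 2*v*(92 + v) (N(v) = (92 + v)*(2*v) = 2*v*(92 + v))
N(F) - 25854 = 2*(-142)*(92 - 142) - 25854 = 2*(-142)*(-50) - 25854 = 14200 - 25854 = -11654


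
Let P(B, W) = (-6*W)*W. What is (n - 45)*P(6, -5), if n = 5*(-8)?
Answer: 12750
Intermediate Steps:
P(B, W) = -6*W²
n = -40
(n - 45)*P(6, -5) = (-40 - 45)*(-6*(-5)²) = -(-510)*25 = -85*(-150) = 12750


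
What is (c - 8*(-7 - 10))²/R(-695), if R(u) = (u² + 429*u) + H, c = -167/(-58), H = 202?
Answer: 64883025/622582208 ≈ 0.10422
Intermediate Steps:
c = 167/58 (c = -167*(-1/58) = 167/58 ≈ 2.8793)
R(u) = 202 + u² + 429*u (R(u) = (u² + 429*u) + 202 = 202 + u² + 429*u)
(c - 8*(-7 - 10))²/R(-695) = (167/58 - 8*(-7 - 10))²/(202 + (-695)² + 429*(-695)) = (167/58 - 8*(-17))²/(202 + 483025 - 298155) = (167/58 + 136)²/185072 = (8055/58)²*(1/185072) = (64883025/3364)*(1/185072) = 64883025/622582208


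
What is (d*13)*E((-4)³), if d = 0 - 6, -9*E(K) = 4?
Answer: 104/3 ≈ 34.667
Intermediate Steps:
E(K) = -4/9 (E(K) = -⅑*4 = -4/9)
d = -6
(d*13)*E((-4)³) = -6*13*(-4/9) = -78*(-4/9) = 104/3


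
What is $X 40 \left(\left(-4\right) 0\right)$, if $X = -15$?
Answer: $0$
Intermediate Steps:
$X 40 \left(\left(-4\right) 0\right) = \left(-15\right) 40 \left(\left(-4\right) 0\right) = \left(-600\right) 0 = 0$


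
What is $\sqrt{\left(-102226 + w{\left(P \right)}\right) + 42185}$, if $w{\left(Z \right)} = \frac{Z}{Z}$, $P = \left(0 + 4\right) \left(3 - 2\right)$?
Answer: $2 i \sqrt{15010} \approx 245.03 i$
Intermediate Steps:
$P = 4$ ($P = 4 \left(3 - 2\right) = 4 \cdot 1 = 4$)
$w{\left(Z \right)} = 1$
$\sqrt{\left(-102226 + w{\left(P \right)}\right) + 42185} = \sqrt{\left(-102226 + 1\right) + 42185} = \sqrt{-102225 + 42185} = \sqrt{-60040} = 2 i \sqrt{15010}$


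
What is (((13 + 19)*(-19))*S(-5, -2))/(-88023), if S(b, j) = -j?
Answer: 1216/88023 ≈ 0.013815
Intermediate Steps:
(((13 + 19)*(-19))*S(-5, -2))/(-88023) = (((13 + 19)*(-19))*(-1*(-2)))/(-88023) = ((32*(-19))*2)*(-1/88023) = -608*2*(-1/88023) = -1216*(-1/88023) = 1216/88023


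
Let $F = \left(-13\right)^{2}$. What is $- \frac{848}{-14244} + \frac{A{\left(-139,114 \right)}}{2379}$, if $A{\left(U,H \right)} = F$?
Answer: $\frac{28363}{217221} \approx 0.13057$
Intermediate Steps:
$F = 169$
$A{\left(U,H \right)} = 169$
$- \frac{848}{-14244} + \frac{A{\left(-139,114 \right)}}{2379} = - \frac{848}{-14244} + \frac{169}{2379} = \left(-848\right) \left(- \frac{1}{14244}\right) + 169 \cdot \frac{1}{2379} = \frac{212}{3561} + \frac{13}{183} = \frac{28363}{217221}$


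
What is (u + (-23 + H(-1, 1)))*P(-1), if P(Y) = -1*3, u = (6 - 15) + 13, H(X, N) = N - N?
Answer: 57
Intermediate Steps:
H(X, N) = 0
u = 4 (u = -9 + 13 = 4)
P(Y) = -3
(u + (-23 + H(-1, 1)))*P(-1) = (4 + (-23 + 0))*(-3) = (4 - 23)*(-3) = -19*(-3) = 57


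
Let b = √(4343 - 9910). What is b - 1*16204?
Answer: -16204 + I*√5567 ≈ -16204.0 + 74.612*I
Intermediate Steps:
b = I*√5567 (b = √(-5567) = I*√5567 ≈ 74.612*I)
b - 1*16204 = I*√5567 - 1*16204 = I*√5567 - 16204 = -16204 + I*√5567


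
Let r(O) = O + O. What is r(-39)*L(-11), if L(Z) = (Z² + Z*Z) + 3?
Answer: -19110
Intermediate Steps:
r(O) = 2*O
L(Z) = 3 + 2*Z² (L(Z) = (Z² + Z²) + 3 = 2*Z² + 3 = 3 + 2*Z²)
r(-39)*L(-11) = (2*(-39))*(3 + 2*(-11)²) = -78*(3 + 2*121) = -78*(3 + 242) = -78*245 = -19110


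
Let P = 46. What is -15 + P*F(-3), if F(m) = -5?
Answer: -245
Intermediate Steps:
-15 + P*F(-3) = -15 + 46*(-5) = -15 - 230 = -245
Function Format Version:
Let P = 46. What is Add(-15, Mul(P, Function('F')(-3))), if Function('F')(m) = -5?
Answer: -245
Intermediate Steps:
Add(-15, Mul(P, Function('F')(-3))) = Add(-15, Mul(46, -5)) = Add(-15, -230) = -245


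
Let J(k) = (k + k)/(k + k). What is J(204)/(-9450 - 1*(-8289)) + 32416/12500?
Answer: 9405619/3628125 ≈ 2.5924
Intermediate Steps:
J(k) = 1 (J(k) = (2*k)/((2*k)) = (2*k)*(1/(2*k)) = 1)
J(204)/(-9450 - 1*(-8289)) + 32416/12500 = 1/(-9450 - 1*(-8289)) + 32416/12500 = 1/(-9450 + 8289) + 32416*(1/12500) = 1/(-1161) + 8104/3125 = 1*(-1/1161) + 8104/3125 = -1/1161 + 8104/3125 = 9405619/3628125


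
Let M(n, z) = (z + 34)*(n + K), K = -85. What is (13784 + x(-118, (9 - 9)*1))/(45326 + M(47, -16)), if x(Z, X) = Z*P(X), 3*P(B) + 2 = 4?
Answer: 20558/66963 ≈ 0.30701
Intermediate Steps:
P(B) = ⅔ (P(B) = -⅔ + (⅓)*4 = -⅔ + 4/3 = ⅔)
x(Z, X) = 2*Z/3 (x(Z, X) = Z*(⅔) = 2*Z/3)
M(n, z) = (-85 + n)*(34 + z) (M(n, z) = (z + 34)*(n - 85) = (34 + z)*(-85 + n) = (-85 + n)*(34 + z))
(13784 + x(-118, (9 - 9)*1))/(45326 + M(47, -16)) = (13784 + (⅔)*(-118))/(45326 + (-2890 - 85*(-16) + 34*47 + 47*(-16))) = (13784 - 236/3)/(45326 + (-2890 + 1360 + 1598 - 752)) = 41116/(3*(45326 - 684)) = (41116/3)/44642 = (41116/3)*(1/44642) = 20558/66963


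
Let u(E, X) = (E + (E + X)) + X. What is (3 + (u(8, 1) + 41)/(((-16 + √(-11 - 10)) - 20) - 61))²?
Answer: (1392*√21 + 53635*I)/(2*(97*√21 + 4694*I)) ≈ 5.7261 - 0.13723*I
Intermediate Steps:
u(E, X) = 2*E + 2*X (u(E, X) = (X + 2*E) + X = 2*E + 2*X)
(3 + (u(8, 1) + 41)/(((-16 + √(-11 - 10)) - 20) - 61))² = (3 + ((2*8 + 2*1) + 41)/(((-16 + √(-11 - 10)) - 20) - 61))² = (3 + ((16 + 2) + 41)/(((-16 + √(-21)) - 20) - 61))² = (3 + (18 + 41)/(((-16 + I*√21) - 20) - 61))² = (3 + 59/((-36 + I*√21) - 61))² = (3 + 59/(-97 + I*√21))²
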